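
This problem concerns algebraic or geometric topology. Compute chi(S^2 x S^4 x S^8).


chi is multiplicative: chi(X x Y) = chi(X) chi(Y).
Each even-dim sphere has chi = 2. There are 3 factors.
chi = 2^3 = 8

8


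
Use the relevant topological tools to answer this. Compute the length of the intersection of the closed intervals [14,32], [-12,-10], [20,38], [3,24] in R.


Intersection = [max(a_i), min(b_i)] = [20, -10].
Since 20 > -10, the intersection is empty.
Length = 0

0


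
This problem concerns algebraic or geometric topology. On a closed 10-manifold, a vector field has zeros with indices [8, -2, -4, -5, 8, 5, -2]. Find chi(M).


Poincare-Hopf: chi(M) = sum of indices of zeros.
chi = (8) + (-2) + (-4) + (-5) + (8) + (5) + (-2) = 8

8


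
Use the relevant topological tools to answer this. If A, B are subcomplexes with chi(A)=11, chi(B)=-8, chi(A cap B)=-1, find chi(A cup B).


chi(A cup B) = chi(A) + chi(B) - chi(A cap B)
= 11 + (-8) - (-1)
= 4

4


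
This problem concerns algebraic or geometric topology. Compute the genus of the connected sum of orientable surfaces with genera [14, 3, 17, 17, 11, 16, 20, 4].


Genus is additive under connected sum of orientable surfaces.
g = 14 + 3 + 17 + 17 + 11 + 16 + 20 + 4 = 102

102


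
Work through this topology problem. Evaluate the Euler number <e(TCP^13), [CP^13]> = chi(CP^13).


For any closed oriented manifold, <e(TM),[M]> = chi(M).
chi(CP^13) = 13+1 = 14

14


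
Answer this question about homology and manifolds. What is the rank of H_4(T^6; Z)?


By the Kunneth formula, b_k(T^n) = C(n,k).
b_4(T^6) = C(6,4).
C(6,4) = 6!/(4!*2!) = 15

15


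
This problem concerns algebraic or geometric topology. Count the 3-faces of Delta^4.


Delta^4 has 4+1 vertices. A 3-face is a choice of 3+1 vertices.
f_3 = C(4+1, 3+1) = C(5,4) = 5

5


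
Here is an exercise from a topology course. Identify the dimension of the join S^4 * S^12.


Join of spheres: S^m * S^n = S^{m+n+1}.
dim = 4 + 12 + 1 = 17

17


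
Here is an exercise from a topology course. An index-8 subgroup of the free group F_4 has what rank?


Nielsen-Schreier: an index-n subgroup of F_r is free of rank 1 + n(r-1).
Equivalently: chi(cover) = n*chi(base); chi(vee_r S^1) = 1 - 4 = -3.
chi(E) = 8*(-3) = -24; rank = 1 - chi(E) = 1 - (-24) = 25.
rank = 1 + 8*(4-1) = 1 + 24 = 25

25


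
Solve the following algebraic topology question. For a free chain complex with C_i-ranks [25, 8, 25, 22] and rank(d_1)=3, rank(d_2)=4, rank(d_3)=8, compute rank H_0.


rank H_k = rank(ker d_k) - rank(im d_{k+1}).
rank(ker d_0) = rank(C_0) - rank(d_0) = 25 - 0 = 25.
rank(im d_{0+1}) = 3.
rank H_0 = 25 - 3 = 22

22


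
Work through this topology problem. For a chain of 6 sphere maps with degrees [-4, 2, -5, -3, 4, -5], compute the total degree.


Degree is multiplicative: deg(composition) = product of degrees.
= (-4) * (2) * (-5) * (-3) * (4) * (-5) = 2400

2400


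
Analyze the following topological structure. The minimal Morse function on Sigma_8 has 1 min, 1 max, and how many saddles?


A perfect Morse function has m_k = b_k.
For Sigma_8: b_0=1, b_1=2g=16, b_2=1.
Saddles m_1 = 2g = 16

16


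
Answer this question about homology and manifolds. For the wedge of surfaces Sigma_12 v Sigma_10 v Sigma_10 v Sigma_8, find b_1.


For a wedge X v Y: reduced H_k(X v Y) = H_k(X) + H_k(Y).
Each Sigma_g contributes b_1 = 2g.
b_1 = 24 + 20 + 20 + 16 = 80

80


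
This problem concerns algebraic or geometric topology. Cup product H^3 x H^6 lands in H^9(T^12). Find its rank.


Cup product: H^p x H^q -> H^{p+q}; here p+q = 3+6 = 9.
rank H^k(T^n) = C(n,k).
C(12,9) = 220

220


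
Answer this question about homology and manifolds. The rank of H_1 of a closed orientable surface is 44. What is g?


For a closed orientable surface: b_1 = 2g.
44 = 2g
g = 44 / 2 = 22

22


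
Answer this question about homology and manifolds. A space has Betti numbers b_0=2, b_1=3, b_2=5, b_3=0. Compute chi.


chi = sum_k (-1)^k b_k.
= (2) + (-3) + (5) + (0)
= 4

4


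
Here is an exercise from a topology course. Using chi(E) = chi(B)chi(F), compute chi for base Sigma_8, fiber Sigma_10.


For a fiber bundle F -> E -> B (with CW structure): chi(E) = chi(B) * chi(F).
chi(Sigma_8) = -14, chi(Sigma_10) = -18.
chi(E) = (-14) * (-18) = 252

252


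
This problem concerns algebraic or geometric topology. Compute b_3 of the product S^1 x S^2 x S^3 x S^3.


Each S^d has Poincare polynomial 1 + t^d.
The product S^1 x S^2 x S^3 x S^3 has Poincare polynomial prod(1+t^d_i).
Expanding: b_0=1, b_1=1, b_2=1, b_3=3, b_4=2, b_5=2, b_6=3, b_7=1, b_8=1, b_9=1.
b_3 = 3

3


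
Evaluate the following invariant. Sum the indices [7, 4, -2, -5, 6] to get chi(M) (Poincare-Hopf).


Poincare-Hopf: chi(M) = sum of indices of zeros.
chi = (7) + (4) + (-2) + (-5) + (6) = 10

10


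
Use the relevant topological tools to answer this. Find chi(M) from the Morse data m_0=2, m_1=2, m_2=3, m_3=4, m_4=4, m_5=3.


Morse theory: chi(M) = sum_k (-1)^k m_k where m_k = #(index-k critical points).
= (2) + (-2) + (3) + (-4) + (4) + (-3) = 0

0


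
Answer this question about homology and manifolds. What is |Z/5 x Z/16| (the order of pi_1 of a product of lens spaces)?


pi_1(X x Y) = pi_1(X) x pi_1(Y).
pi_1(L(5,1)) = Z/5, pi_1(L(16,1)) = Z/16.
|Z/5 x Z/16| = 5 * 16 = 80

80


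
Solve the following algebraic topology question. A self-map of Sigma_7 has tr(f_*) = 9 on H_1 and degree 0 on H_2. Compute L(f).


L(f) = tr(f_0*) - tr(f_1*) + tr(f_2*).
= 1 - (9) + (0)
= -8

-8


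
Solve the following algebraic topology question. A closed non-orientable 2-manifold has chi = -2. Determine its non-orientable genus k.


chi = 2 - k for closed non-orientable surfaces with k crosscaps.
-2 = 2 - k
k = 2 - (-2) = 4

4


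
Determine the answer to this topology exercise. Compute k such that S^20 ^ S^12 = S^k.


S^m ^ S^n = S^{m+n}.
k = 20 + 12 = 32

32


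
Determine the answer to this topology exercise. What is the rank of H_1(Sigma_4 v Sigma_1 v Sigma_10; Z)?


For a wedge X v Y: reduced H_k(X v Y) = H_k(X) + H_k(Y).
Each Sigma_g contributes b_1 = 2g.
b_1 = 8 + 2 + 20 = 30

30


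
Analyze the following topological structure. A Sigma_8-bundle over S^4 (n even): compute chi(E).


chi(S^4) = 2 (n even), chi(Sigma_8) = 2 - 2*8 = -14.
chi(E) = 2 * (-14) = -28

-28


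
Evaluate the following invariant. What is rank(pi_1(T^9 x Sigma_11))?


pi_1(A x B) = pi_1(A) x pi_1(B); rank of abelianization = b_1.
b_1(T^9) = 9, b_1(Sigma_11) = 2*11 = 22.
b_1(product) = 9 + 22 = 31

31


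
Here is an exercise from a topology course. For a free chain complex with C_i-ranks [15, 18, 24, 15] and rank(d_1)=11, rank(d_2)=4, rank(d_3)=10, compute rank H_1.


rank H_k = rank(ker d_k) - rank(im d_{k+1}).
rank(ker d_1) = rank(C_1) - rank(d_1) = 18 - 11 = 7.
rank(im d_{1+1}) = 4.
rank H_1 = 7 - 4 = 3

3


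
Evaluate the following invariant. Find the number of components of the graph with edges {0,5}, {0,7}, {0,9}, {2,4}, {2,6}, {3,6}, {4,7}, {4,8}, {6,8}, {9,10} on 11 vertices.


Run DFS/union-find over 11 vertices.
V = 11, E = 10.
Number of components = 2

2


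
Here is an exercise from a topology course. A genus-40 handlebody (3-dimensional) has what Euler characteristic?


A genus-g handlebody deformation retracts to a wedge of g circles.
chi(vee_g S^1) = 1 - g.
chi(H_40) = 1 - 40 = -39

-39


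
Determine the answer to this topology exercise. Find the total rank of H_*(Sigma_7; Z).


For Sigma_7: b_0 = 1, b_1 = 2g = 14, b_2 = 1.
Total = 1 + 14 + 1 = 16

16


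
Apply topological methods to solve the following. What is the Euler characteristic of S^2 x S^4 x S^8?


chi is multiplicative: chi(X x Y) = chi(X) chi(Y).
Each even-dim sphere has chi = 2. There are 3 factors.
chi = 2^3 = 8

8


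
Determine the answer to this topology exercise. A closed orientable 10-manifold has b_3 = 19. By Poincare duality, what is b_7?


Poincare duality for closed orientable n-manifolds: b_k = b_{n-k}.
Here n = 10, so b_7 = b_3 = 19

19


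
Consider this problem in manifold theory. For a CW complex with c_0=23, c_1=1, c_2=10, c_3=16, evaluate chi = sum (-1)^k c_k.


chi = sum_k (-1)^k c_k.
= (-1)^0*23 + (-1)^1*1 + (-1)^2*10 + (-1)^3*16
= (23) + (-1) + (10) + (-16)
= 16

16


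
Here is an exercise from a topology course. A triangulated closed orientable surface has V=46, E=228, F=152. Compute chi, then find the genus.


chi = V - E + F = 46 - 228 + 152 = -30
For orientable closed surface: chi = 2 - 2g, so g = (2 - chi)/2.
g = (2 - (-30)) / 2 = 32 / 2 = 16

16


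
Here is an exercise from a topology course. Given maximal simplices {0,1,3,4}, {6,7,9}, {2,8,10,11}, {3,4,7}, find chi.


Enumerate all faces; f-vector: f_0=11, f_1=17, f_2=10, f_3=2.
chi = sum (-1)^k f_k = 2

2


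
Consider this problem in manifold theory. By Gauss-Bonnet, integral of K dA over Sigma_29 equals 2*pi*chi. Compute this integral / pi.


Gauss-Bonnet: integral K dA = 2*pi*chi(M).
chi(Sigma_29) = 2 - 2*29 = -56.
(integral K dA)/pi = 2*chi = 2*(-56) = -112

-112


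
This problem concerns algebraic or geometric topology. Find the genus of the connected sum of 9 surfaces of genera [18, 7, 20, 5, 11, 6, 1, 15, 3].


Genus is additive under connected sum of orientable surfaces.
g = 18 + 7 + 20 + 5 + 11 + 6 + 1 + 15 + 3 = 86

86


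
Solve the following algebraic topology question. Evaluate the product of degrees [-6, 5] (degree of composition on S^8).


Degree is multiplicative: deg(composition) = product of degrees.
= (-6) * (5) = -30

-30


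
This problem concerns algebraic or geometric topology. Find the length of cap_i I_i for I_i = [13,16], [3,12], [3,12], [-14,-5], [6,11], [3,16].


Intersection = [max(a_i), min(b_i)] = [13, -5].
Since 13 > -5, the intersection is empty.
Length = 0

0


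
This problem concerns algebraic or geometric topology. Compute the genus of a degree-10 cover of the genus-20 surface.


For an n-sheeted cover: chi(E) = n * chi(B).
chi(Sigma_20) = 2 - 2*20 = -38.
chi(E) = 10 * (-38) = -380.
genus(E) = (2 - chi(E))/2 = (2 - (-380))/2 = 382/2 = 191

191


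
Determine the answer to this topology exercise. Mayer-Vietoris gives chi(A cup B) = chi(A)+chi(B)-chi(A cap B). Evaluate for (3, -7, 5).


chi(A cup B) = chi(A) + chi(B) - chi(A cap B)
= 3 + (-7) - (5)
= -9

-9


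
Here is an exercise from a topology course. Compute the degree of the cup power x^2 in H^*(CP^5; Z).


|x| = 2 in H^*(CP^n).
|x^2| = 2 * |x| = 2 * 2 = 4

4


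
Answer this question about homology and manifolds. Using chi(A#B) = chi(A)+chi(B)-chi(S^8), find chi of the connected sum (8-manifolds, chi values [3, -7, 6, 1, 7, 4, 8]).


For n-manifolds: chi(A#B) = chi(A) + chi(B) - chi(S^8).
chi(S^8) = 1 + (-1)^8 = 2.
chi(#) = (sum chi_i) - (7-1)*chi(S^8) = 22 - 6*2 = 10

10


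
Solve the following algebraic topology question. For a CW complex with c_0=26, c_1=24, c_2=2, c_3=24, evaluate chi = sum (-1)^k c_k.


chi = sum_k (-1)^k c_k.
= (-1)^0*26 + (-1)^1*24 + (-1)^2*2 + (-1)^3*24
= (26) + (-24) + (2) + (-24)
= -20

-20


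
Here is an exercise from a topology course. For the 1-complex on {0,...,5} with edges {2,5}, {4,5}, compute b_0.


Run DFS/union-find over 6 vertices.
V = 6, E = 2.
Number of components = 4

4


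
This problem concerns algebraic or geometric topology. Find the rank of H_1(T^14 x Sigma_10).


pi_1(A x B) = pi_1(A) x pi_1(B); rank of abelianization = b_1.
b_1(T^14) = 14, b_1(Sigma_10) = 2*10 = 20.
b_1(product) = 14 + 20 = 34

34


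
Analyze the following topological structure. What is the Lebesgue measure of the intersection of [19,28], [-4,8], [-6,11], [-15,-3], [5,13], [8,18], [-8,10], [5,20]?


Intersection = [max(a_i), min(b_i)] = [19, -3].
Since 19 > -3, the intersection is empty.
Length = 0

0


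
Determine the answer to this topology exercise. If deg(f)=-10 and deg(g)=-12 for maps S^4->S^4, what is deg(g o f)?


Degree is multiplicative under composition: deg(g o f) = deg(g) * deg(f).
= -12 * -10 = 120

120


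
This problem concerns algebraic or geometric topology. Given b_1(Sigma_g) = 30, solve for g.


For a closed orientable surface: b_1 = 2g.
30 = 2g
g = 30 / 2 = 15

15


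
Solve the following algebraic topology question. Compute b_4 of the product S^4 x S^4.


Each S^d has Poincare polynomial 1 + t^d.
The product S^4 x S^4 has Poincare polynomial prod(1+t^d_i).
Expanding: b_0=1, b_4=2, b_8=1.
b_4 = 2

2


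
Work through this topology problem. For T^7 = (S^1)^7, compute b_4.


By the Kunneth formula, b_k(T^n) = C(n,k).
b_4(T^7) = C(7,4).
C(7,4) = 7!/(4!*3!) = 35

35


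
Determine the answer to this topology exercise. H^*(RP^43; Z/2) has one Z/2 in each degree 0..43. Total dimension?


H^k(RP^43; Z/2) = Z/2 for each 0 <= k <= 43.
Total dimension = 43 + 1 = 44

44


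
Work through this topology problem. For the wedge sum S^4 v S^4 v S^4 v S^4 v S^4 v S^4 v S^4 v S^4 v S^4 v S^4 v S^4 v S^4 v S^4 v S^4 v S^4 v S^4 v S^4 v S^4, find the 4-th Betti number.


For a wedge of spheres, H_k (k>0) is free on one generator per sphere of dimension k.
Spheres of dimension 4: count = 18.
b_4 = 18

18


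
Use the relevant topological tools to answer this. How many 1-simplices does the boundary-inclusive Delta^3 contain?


Delta^3 has 3+1 vertices. A 1-face is a choice of 1+1 vertices.
f_1 = C(3+1, 1+1) = C(4,2) = 6

6


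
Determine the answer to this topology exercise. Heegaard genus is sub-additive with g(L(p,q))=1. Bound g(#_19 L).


Heegaard genus satisfies g(A#B) <= g(A) + g(B).
Each lens space has g = 1.
Upper bound: 19 * 1 = 19

19


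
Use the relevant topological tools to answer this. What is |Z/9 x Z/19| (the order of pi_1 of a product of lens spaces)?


pi_1(X x Y) = pi_1(X) x pi_1(Y).
pi_1(L(9,1)) = Z/9, pi_1(L(19,1)) = Z/19.
|Z/9 x Z/19| = 9 * 19 = 171

171


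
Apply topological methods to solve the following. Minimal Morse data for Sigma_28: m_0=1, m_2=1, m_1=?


A perfect Morse function has m_k = b_k.
For Sigma_28: b_0=1, b_1=2g=56, b_2=1.
Saddles m_1 = 2g = 56

56


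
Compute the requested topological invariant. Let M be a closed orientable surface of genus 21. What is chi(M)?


For a closed orientable surface of genus g: chi = 2 - 2g.
Here g = 21.
chi = 2 - 2*21 = 2 - 42 = -40

-40


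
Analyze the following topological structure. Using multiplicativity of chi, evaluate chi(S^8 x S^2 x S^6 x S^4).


chi is multiplicative: chi(X x Y) = chi(X) chi(Y).
Each even-dim sphere has chi = 2. There are 4 factors.
chi = 2^4 = 16

16


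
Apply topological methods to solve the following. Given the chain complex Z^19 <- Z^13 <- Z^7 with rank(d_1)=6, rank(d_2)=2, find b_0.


rank H_k = rank(ker d_k) - rank(im d_{k+1}).
rank(ker d_0) = rank(C_0) - rank(d_0) = 19 - 0 = 19.
rank(im d_{0+1}) = 6.
rank H_0 = 19 - 6 = 13

13


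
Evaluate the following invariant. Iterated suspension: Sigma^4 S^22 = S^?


Each suspension raises dimension by 1: Sigma S^n = S^{n+1}.
Sigma^4 S^22 = S^{22+4} = S^26

26


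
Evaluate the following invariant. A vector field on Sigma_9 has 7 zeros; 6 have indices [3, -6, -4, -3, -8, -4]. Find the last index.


Poincare-Hopf: sum of indices = chi(M).
chi(Sigma_9) = 2 - 2*9 = -16.
Sum of known indices = -22.
x = chi - (sum known) = -16 - (-22) = 6

6


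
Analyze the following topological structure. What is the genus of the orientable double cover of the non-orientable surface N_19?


chi(N_19) = 2 - 19 = -17.
Double cover: chi(Sigma_g) = 2 * chi(N_19) = 2*(-17) = -34.
2 - 2g = -34, so g = (2 - (-34))/2 = 36/2 = 18

18


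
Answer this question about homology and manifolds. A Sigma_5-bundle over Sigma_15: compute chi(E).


For a fiber bundle F -> E -> B (with CW structure): chi(E) = chi(B) * chi(F).
chi(Sigma_15) = -28, chi(Sigma_5) = -8.
chi(E) = (-28) * (-8) = 224

224


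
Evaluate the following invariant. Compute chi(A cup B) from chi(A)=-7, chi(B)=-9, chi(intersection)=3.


chi(A cup B) = chi(A) + chi(B) - chi(A cap B)
= -7 + (-9) - (3)
= -19

-19


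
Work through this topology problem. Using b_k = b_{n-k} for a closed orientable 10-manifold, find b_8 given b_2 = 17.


Poincare duality for closed orientable n-manifolds: b_k = b_{n-k}.
Here n = 10, so b_8 = b_2 = 17

17


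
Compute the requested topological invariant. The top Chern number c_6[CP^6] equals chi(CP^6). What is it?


For any closed oriented manifold, <e(TM),[M]> = chi(M).
chi(CP^6) = 6+1 = 7

7


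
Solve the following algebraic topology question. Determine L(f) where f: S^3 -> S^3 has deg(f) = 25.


On S^3: L(f) = tr(f_0*) + (-1)^3 tr(f_3*) = 1 + (-1)^3 * deg(f).
L(f) = 1 + (-1)^3 * 25 = 1 + -25 = -24

-24


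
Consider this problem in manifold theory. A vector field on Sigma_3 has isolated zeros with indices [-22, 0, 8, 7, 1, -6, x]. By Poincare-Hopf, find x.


Poincare-Hopf: sum of indices = chi(M).
chi(Sigma_3) = 2 - 2*3 = -4.
Sum of known indices = -12.
x = chi - (sum known) = -4 - (-12) = 8

8


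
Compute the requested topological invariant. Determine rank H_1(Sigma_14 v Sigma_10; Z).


For a wedge: H_1(A v B) = H_1(A) + H_1(B).
b_1(Sigma_14) = 28, b_1(Sigma_10) = 20.
b_1 = 28 + 20 = 48

48


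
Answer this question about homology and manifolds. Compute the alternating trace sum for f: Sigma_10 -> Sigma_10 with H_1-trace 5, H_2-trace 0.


L(f) = tr(f_0*) - tr(f_1*) + tr(f_2*).
= 1 - (5) + (0)
= -4

-4


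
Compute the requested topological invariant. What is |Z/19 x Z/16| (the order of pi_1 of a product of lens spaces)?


pi_1(X x Y) = pi_1(X) x pi_1(Y).
pi_1(L(19,1)) = Z/19, pi_1(L(16,1)) = Z/16.
|Z/19 x Z/16| = 19 * 16 = 304

304


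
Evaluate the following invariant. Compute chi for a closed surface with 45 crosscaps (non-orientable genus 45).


For a non-orientable closed surface with k crosscaps: chi = 2 - k.
Here k = 45.
chi = 2 - 45 = -43

-43


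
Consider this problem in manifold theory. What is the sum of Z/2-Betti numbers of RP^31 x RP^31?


dim H^*(RP^n; Z/2) = n+1 (one Z/2 in each degree 0..n).
Total Betti number is multiplicative.
Total = (31+1) * (31+1) = 32 * 32 = 1024

1024


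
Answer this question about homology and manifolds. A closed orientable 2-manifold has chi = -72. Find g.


chi = 2 - 2g for closed orientable surfaces.
-72 = 2 - 2g
2g = 2 - (-72) = 74
g = 37

37


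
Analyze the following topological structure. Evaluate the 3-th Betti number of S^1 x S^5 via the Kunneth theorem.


Each S^d has Poincare polynomial 1 + t^d.
The product S^1 x S^5 has Poincare polynomial prod(1+t^d_i).
Expanding: b_0=1, b_1=1, b_5=1, b_6=1.
b_3 = 0

0


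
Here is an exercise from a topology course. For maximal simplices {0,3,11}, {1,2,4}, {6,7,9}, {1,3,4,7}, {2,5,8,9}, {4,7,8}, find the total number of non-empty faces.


Each maximal simplex on m vertices has 2^m - 1 nonempty faces.
Take the union (dedupe shared faces).
Total distinct faces = 47

47


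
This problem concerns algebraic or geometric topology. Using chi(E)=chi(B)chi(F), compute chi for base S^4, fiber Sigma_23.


chi(S^4) = 2 (n even), chi(Sigma_23) = 2 - 2*23 = -44.
chi(E) = 2 * (-44) = -88

-88


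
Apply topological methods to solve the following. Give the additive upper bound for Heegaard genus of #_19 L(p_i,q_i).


Heegaard genus satisfies g(A#B) <= g(A) + g(B).
Each lens space has g = 1.
Upper bound: 19 * 1 = 19

19


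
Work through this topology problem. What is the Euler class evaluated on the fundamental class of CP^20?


For any closed oriented manifold, <e(TM),[M]> = chi(M).
chi(CP^20) = 20+1 = 21

21


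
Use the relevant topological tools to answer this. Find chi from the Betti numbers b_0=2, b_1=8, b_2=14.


chi = sum_k (-1)^k b_k.
= (2) + (-8) + (14)
= 8

8


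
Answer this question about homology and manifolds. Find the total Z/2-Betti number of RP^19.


H^k(RP^19; Z/2) = Z/2 for each 0 <= k <= 19.
Total dimension = 19 + 1 = 20

20


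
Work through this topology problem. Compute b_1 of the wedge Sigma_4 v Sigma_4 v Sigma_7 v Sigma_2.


For a wedge X v Y: reduced H_k(X v Y) = H_k(X) + H_k(Y).
Each Sigma_g contributes b_1 = 2g.
b_1 = 8 + 8 + 14 + 4 = 34

34


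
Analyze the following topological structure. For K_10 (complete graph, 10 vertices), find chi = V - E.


K_10: V = 10, E = C(10,2) = 45.
chi = V - E = 10 - 45 = -35

-35


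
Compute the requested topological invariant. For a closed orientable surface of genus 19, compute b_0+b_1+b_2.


For Sigma_19: b_0 = 1, b_1 = 2g = 38, b_2 = 1.
Total = 1 + 38 + 1 = 40

40


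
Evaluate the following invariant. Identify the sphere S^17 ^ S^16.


S^m ^ S^n = S^{m+n}.
k = 17 + 16 = 33

33


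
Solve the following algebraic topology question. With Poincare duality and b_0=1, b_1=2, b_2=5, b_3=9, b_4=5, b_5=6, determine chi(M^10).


By Poincare duality b_k = b_{10-k}, so full Betti numbers: b_0=1, b_1=2, b_2=5, b_3=9, b_4=5, b_5=6, b_6=5, b_7=9, b_8=5, b_9=2, b_10=1.
chi = sum (-1)^k b_k = -6

-6


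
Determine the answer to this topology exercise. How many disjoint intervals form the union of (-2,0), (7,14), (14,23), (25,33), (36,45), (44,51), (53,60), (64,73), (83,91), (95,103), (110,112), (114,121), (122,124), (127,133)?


Sort and merge overlapping open intervals.
Merged: (-2,0), (7,14), (14,23), (25,33), (36,51), (53,60), (64,73), (83,91), (95,103), (110,112), (114,121), (122,124), (127,133).
Number of components = 13

13


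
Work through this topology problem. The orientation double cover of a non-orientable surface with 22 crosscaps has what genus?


chi(N_22) = 2 - 22 = -20.
Double cover: chi(Sigma_g) = 2 * chi(N_22) = 2*(-20) = -40.
2 - 2g = -40, so g = (2 - (-40))/2 = 42/2 = 21

21


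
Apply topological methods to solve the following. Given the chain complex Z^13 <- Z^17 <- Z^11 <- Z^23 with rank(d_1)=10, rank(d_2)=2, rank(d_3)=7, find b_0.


rank H_k = rank(ker d_k) - rank(im d_{k+1}).
rank(ker d_0) = rank(C_0) - rank(d_0) = 13 - 0 = 13.
rank(im d_{0+1}) = 10.
rank H_0 = 13 - 10 = 3

3


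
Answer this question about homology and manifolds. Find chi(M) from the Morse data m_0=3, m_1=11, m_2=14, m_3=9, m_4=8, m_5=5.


Morse theory: chi(M) = sum_k (-1)^k m_k where m_k = #(index-k critical points).
= (3) + (-11) + (14) + (-9) + (8) + (-5) = 0

0


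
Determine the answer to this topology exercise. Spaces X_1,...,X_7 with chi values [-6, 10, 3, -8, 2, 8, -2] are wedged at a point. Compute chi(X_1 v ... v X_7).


chi(A v B) = chi(A) + chi(B) - 1 (one point identified).
For 7 spaces: chi = (sum chi_i) - (7 - 1).
sum = 7; chi = 7 - 6 = 1

1


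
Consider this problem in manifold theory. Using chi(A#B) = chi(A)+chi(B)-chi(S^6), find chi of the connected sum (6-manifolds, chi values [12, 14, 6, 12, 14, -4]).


For n-manifolds: chi(A#B) = chi(A) + chi(B) - chi(S^6).
chi(S^6) = 1 + (-1)^6 = 2.
chi(#) = (sum chi_i) - (6-1)*chi(S^6) = 54 - 5*2 = 44

44


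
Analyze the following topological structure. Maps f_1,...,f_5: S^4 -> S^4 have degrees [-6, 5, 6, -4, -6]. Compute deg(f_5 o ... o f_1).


Degree is multiplicative: deg(composition) = product of degrees.
= (-6) * (5) * (6) * (-4) * (-6) = -4320

-4320


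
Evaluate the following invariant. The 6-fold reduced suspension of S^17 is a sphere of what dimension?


Each suspension raises dimension by 1: Sigma S^n = S^{n+1}.
Sigma^6 S^17 = S^{17+6} = S^23

23


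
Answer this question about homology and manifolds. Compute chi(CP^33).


CP^33 has one cell in each even dimension 0, 2, ..., 2*33 (33+1 cells total).
All cells are even-dimensional, so chi = number of cells.
chi = 33 + 1 = 34

34


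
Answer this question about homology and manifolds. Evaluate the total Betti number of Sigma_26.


For Sigma_26: b_0 = 1, b_1 = 2g = 52, b_2 = 1.
Total = 1 + 52 + 1 = 54

54


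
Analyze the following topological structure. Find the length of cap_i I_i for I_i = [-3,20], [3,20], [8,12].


Intersection = [max(a_i), min(b_i)] = [8, 12].
Length = 12 - 8 = 4

4


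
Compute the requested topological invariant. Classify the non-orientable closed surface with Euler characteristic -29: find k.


chi = 2 - k for closed non-orientable surfaces with k crosscaps.
-29 = 2 - k
k = 2 - (-29) = 31

31


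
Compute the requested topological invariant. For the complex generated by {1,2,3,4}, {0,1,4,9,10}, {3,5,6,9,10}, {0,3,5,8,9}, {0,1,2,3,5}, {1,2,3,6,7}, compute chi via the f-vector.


Enumerate all faces; f-vector: f_0=11, f_1=39, f_2=50, f_3=26, f_4=5.
chi = sum (-1)^k f_k = 1

1


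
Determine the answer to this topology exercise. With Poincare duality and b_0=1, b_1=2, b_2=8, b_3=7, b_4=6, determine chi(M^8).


By Poincare duality b_k = b_{8-k}, so full Betti numbers: b_0=1, b_1=2, b_2=8, b_3=7, b_4=6, b_5=7, b_6=8, b_7=2, b_8=1.
chi = sum (-1)^k b_k = 6

6


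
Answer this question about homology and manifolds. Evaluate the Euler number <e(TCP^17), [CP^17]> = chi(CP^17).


For any closed oriented manifold, <e(TM),[M]> = chi(M).
chi(CP^17) = 17+1 = 18

18


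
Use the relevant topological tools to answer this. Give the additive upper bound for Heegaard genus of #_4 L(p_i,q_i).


Heegaard genus satisfies g(A#B) <= g(A) + g(B).
Each lens space has g = 1.
Upper bound: 4 * 1 = 4

4


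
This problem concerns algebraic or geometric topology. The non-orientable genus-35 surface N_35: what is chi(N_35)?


For a non-orientable closed surface with k crosscaps: chi = 2 - k.
Here k = 35.
chi = 2 - 35 = -33

-33


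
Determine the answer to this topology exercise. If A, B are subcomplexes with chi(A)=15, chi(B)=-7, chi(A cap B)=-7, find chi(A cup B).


chi(A cup B) = chi(A) + chi(B) - chi(A cap B)
= 15 + (-7) - (-7)
= 15

15


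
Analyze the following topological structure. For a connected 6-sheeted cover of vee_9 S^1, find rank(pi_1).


Nielsen-Schreier: an index-n subgroup of F_r is free of rank 1 + n(r-1).
Equivalently: chi(cover) = n*chi(base); chi(vee_r S^1) = 1 - 9 = -8.
chi(E) = 6*(-8) = -48; rank = 1 - chi(E) = 1 - (-48) = 49.
rank = 1 + 6*(9-1) = 1 + 48 = 49

49


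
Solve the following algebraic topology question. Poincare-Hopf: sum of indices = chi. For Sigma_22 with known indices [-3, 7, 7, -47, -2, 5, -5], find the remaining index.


Poincare-Hopf: sum of indices = chi(M).
chi(Sigma_22) = 2 - 2*22 = -42.
Sum of known indices = -38.
x = chi - (sum known) = -42 - (-38) = -4

-4


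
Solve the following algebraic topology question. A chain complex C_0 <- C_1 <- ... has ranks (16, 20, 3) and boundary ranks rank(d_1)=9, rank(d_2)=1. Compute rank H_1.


rank H_k = rank(ker d_k) - rank(im d_{k+1}).
rank(ker d_1) = rank(C_1) - rank(d_1) = 20 - 9 = 11.
rank(im d_{1+1}) = 1.
rank H_1 = 11 - 1 = 10

10


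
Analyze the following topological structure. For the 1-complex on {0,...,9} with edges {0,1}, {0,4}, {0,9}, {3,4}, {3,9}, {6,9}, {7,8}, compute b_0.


Run DFS/union-find over 10 vertices.
V = 10, E = 7.
Number of components = 4

4


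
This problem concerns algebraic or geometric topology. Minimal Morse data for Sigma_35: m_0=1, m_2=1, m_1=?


A perfect Morse function has m_k = b_k.
For Sigma_35: b_0=1, b_1=2g=70, b_2=1.
Saddles m_1 = 2g = 70

70


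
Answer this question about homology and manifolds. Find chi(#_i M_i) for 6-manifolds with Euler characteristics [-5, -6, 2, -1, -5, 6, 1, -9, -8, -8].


For n-manifolds: chi(A#B) = chi(A) + chi(B) - chi(S^6).
chi(S^6) = 1 + (-1)^6 = 2.
chi(#) = (sum chi_i) - (10-1)*chi(S^6) = -33 - 9*2 = -51

-51


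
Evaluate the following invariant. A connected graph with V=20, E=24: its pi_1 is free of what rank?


For a connected graph: rank(pi_1) = b_1 = E - V + 1 = 1 - chi.
chi = V - E = 20 - 24 = -4.
rank = 1 - (-4) = 24 - 20 + 1 = 5

5


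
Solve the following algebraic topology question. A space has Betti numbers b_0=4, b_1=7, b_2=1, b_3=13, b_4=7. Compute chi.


chi = sum_k (-1)^k b_k.
= (4) + (-7) + (1) + (-13) + (7)
= -8

-8


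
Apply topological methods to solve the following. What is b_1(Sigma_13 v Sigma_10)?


For a wedge: H_1(A v B) = H_1(A) + H_1(B).
b_1(Sigma_13) = 26, b_1(Sigma_10) = 20.
b_1 = 26 + 20 = 46

46


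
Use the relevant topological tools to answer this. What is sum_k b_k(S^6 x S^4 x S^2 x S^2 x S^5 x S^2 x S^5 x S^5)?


Total Betti number is multiplicative under products.
Each S^d (d>=1) has total Betti number 2.
There are 8 sphere factors.
Total = 2^8 = 256

256


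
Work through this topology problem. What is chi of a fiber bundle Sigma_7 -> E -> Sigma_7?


For a fiber bundle F -> E -> B (with CW structure): chi(E) = chi(B) * chi(F).
chi(Sigma_7) = -12, chi(Sigma_7) = -12.
chi(E) = (-12) * (-12) = 144

144


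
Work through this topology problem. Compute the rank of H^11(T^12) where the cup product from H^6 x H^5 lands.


Cup product: H^p x H^q -> H^{p+q}; here p+q = 6+5 = 11.
rank H^k(T^n) = C(n,k).
C(12,11) = 12

12


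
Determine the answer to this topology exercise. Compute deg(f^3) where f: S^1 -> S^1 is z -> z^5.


deg(f) = 5. Degree is multiplicative: deg(f^3) = (deg f)^3.
deg(f^3) = (5)^3 = 125

125


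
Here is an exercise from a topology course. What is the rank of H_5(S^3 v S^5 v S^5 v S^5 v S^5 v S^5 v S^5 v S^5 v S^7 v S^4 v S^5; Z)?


For a wedge of spheres, H_k (k>0) is free on one generator per sphere of dimension k.
Spheres of dimension 5: count = 8.
b_5 = 8

8


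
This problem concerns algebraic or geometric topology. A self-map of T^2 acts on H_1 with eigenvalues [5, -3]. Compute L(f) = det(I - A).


For a torus self-map: L(f) = det(I - A) where A acts on H_1.
L(f) = (1-5) * (1--3) = -4 * 4 = -16

-16


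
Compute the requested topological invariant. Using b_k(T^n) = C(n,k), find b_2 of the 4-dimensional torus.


By the Kunneth formula, b_k(T^n) = C(n,k).
b_2(T^4) = C(4,2).
C(4,2) = 4!/(2!*2!) = 6

6


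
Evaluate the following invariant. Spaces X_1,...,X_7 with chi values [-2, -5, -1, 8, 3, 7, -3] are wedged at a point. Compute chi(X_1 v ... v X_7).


chi(A v B) = chi(A) + chi(B) - 1 (one point identified).
For 7 spaces: chi = (sum chi_i) - (7 - 1).
sum = 7; chi = 7 - 6 = 1

1


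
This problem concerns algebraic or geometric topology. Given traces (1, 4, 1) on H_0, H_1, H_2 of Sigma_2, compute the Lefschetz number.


L(f) = tr(f_0*) - tr(f_1*) + tr(f_2*).
= 1 - (4) + (1)
= -2

-2


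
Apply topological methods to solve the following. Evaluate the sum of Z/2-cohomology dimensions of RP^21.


H^k(RP^21; Z/2) = Z/2 for each 0 <= k <= 21.
Total dimension = 21 + 1 = 22

22


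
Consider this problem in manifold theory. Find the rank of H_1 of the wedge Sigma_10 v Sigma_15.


For a wedge: H_1(A v B) = H_1(A) + H_1(B).
b_1(Sigma_10) = 20, b_1(Sigma_15) = 30.
b_1 = 20 + 30 = 50

50


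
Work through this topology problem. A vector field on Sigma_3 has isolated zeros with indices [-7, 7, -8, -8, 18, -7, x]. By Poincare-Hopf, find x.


Poincare-Hopf: sum of indices = chi(M).
chi(Sigma_3) = 2 - 2*3 = -4.
Sum of known indices = -5.
x = chi - (sum known) = -4 - (-5) = 1

1


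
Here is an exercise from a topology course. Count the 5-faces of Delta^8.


Delta^8 has 8+1 vertices. A 5-face is a choice of 5+1 vertices.
f_5 = C(8+1, 5+1) = C(9,6) = 84

84


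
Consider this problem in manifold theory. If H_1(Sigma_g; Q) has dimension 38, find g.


For a closed orientable surface: b_1 = 2g.
38 = 2g
g = 38 / 2 = 19

19


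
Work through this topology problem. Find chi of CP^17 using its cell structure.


CP^17 has one cell in each even dimension 0, 2, ..., 2*17 (17+1 cells total).
All cells are even-dimensional, so chi = number of cells.
chi = 17 + 1 = 18

18


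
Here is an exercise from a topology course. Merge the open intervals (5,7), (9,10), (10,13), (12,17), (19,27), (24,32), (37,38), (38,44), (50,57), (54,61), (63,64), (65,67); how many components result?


Sort and merge overlapping open intervals.
Merged: (5,7), (9,10), (10,17), (19,32), (37,38), (38,44), (50,61), (63,64), (65,67).
Number of components = 9

9


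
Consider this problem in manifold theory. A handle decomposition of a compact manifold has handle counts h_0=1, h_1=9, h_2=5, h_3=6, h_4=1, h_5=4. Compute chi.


Handles of index k contribute (-1)^k to chi (same as CW cells).
chi = (1) + (-9) + (5) + (-6) + (1) + (-4) = -12

-12


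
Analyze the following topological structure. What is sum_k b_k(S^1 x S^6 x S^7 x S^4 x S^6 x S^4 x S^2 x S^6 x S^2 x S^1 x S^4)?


Total Betti number is multiplicative under products.
Each S^d (d>=1) has total Betti number 2.
There are 11 sphere factors.
Total = 2^11 = 2048

2048


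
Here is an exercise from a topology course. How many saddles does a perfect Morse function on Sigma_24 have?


A perfect Morse function has m_k = b_k.
For Sigma_24: b_0=1, b_1=2g=48, b_2=1.
Saddles m_1 = 2g = 48

48


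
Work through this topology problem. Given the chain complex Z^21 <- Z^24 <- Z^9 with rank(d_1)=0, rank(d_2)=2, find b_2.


rank H_k = rank(ker d_k) - rank(im d_{k+1}).
rank(ker d_2) = rank(C_2) - rank(d_2) = 9 - 2 = 7.
rank(im d_{2+1}) = 0.
rank H_2 = 7 - 0 = 7

7


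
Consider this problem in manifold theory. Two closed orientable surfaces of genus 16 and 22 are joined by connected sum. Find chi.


chi(Sigma_16) = 2 - 2*16 = -30
chi(Sigma_22) = 2 - 2*22 = -42
For surfaces: chi(A#B) = chi(A) + chi(B) - 2.
chi = -30 + -42 - 2 = -74

-74


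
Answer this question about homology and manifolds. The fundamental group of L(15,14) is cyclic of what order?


pi_1(L(p,q)) = Z/pZ for any q coprime to p.
|pi_1(L(15,14))| = 15

15


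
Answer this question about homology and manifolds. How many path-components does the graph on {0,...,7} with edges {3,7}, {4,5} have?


Run DFS/union-find over 8 vertices.
V = 8, E = 2.
Number of components = 6

6


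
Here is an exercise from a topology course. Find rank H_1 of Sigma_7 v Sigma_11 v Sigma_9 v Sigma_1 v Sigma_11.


For a wedge X v Y: reduced H_k(X v Y) = H_k(X) + H_k(Y).
Each Sigma_g contributes b_1 = 2g.
b_1 = 14 + 22 + 18 + 2 + 22 = 78

78


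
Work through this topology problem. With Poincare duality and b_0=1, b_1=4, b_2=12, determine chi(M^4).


By Poincare duality b_k = b_{4-k}, so full Betti numbers: b_0=1, b_1=4, b_2=12, b_3=4, b_4=1.
chi = sum (-1)^k b_k = 6

6


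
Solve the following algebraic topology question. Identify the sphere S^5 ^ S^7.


S^m ^ S^n = S^{m+n}.
k = 5 + 7 = 12

12


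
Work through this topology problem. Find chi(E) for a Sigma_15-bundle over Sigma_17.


For a fiber bundle F -> E -> B (with CW structure): chi(E) = chi(B) * chi(F).
chi(Sigma_17) = -32, chi(Sigma_15) = -28.
chi(E) = (-32) * (-28) = 896

896


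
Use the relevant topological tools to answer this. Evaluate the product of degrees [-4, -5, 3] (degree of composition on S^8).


Degree is multiplicative: deg(composition) = product of degrees.
= (-4) * (-5) * (3) = 60

60


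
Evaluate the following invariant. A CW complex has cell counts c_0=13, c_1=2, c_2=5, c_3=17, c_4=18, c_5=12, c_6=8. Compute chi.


chi = sum_k (-1)^k c_k.
= (-1)^0*13 + (-1)^1*2 + (-1)^2*5 + (-1)^3*17 + (-1)^4*18 + (-1)^5*12 + (-1)^6*8
= (13) + (-2) + (5) + (-17) + (18) + (-12) + (8)
= 13

13


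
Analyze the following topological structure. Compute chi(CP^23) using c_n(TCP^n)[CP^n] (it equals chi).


For any closed oriented manifold, <e(TM),[M]> = chi(M).
chi(CP^23) = 23+1 = 24

24


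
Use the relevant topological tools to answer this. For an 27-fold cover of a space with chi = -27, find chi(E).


For a finite covering: chi(E) = (number of sheets) * chi(B).
chi(E) = 27 * (-27) = -729

-729


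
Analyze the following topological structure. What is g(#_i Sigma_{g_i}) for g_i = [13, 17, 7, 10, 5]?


Genus is additive under connected sum of orientable surfaces.
g = 13 + 17 + 7 + 10 + 5 = 52

52


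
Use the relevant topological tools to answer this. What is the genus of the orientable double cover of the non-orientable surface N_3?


chi(N_3) = 2 - 3 = -1.
Double cover: chi(Sigma_g) = 2 * chi(N_3) = 2*(-1) = -2.
2 - 2g = -2, so g = (2 - (-2))/2 = 4/2 = 2

2


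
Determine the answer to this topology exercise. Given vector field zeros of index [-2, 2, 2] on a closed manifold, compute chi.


Poincare-Hopf: chi(M) = sum of indices of zeros.
chi = (-2) + (2) + (2) = 2

2


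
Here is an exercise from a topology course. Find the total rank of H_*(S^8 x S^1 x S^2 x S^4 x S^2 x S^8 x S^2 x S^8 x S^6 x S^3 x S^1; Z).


Total Betti number is multiplicative under products.
Each S^d (d>=1) has total Betti number 2.
There are 11 sphere factors.
Total = 2^11 = 2048

2048


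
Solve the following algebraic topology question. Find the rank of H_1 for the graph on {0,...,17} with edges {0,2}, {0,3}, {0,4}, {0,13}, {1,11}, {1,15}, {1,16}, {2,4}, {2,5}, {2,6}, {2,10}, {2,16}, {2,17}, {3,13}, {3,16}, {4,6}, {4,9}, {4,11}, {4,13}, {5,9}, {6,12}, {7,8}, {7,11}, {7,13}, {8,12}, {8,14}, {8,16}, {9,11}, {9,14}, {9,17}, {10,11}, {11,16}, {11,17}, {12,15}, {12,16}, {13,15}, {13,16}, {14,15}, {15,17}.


b_1 = E - V + (number of components).
E = 39, V = 18, components = 1.
b_1 = 39 - 18 + 1 = 22

22


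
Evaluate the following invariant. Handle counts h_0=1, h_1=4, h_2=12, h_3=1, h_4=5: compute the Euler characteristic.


Handles of index k contribute (-1)^k to chi (same as CW cells).
chi = (1) + (-4) + (12) + (-1) + (5) = 13

13


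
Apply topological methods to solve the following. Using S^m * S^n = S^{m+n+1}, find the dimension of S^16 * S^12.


Join of spheres: S^m * S^n = S^{m+n+1}.
dim = 16 + 12 + 1 = 29

29


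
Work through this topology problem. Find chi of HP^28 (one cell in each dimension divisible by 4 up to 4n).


HP^28 has one cell in each dimension 0, 4, ..., 4*28 (28+1 cells, all even-dim).
chi = 28 + 1 = 29

29


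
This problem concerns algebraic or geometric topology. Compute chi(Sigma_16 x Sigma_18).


chi(Sigma_16) = 2 - 2*16 = -30
chi(Sigma_18) = 2 - 2*18 = -34
chi(product) = (-30) * (-34) = 1020

1020


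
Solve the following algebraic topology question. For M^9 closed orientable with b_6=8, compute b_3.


Poincare duality for closed orientable n-manifolds: b_k = b_{n-k}.
Here n = 9, so b_3 = b_6 = 8

8


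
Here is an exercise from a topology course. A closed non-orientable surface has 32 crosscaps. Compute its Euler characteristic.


For a non-orientable closed surface with k crosscaps: chi = 2 - k.
Here k = 32.
chi = 2 - 32 = -30

-30


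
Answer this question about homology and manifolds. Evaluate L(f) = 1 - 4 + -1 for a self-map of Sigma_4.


L(f) = tr(f_0*) - tr(f_1*) + tr(f_2*).
= 1 - (4) + (-1)
= -4

-4


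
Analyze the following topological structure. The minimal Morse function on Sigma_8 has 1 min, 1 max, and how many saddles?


A perfect Morse function has m_k = b_k.
For Sigma_8: b_0=1, b_1=2g=16, b_2=1.
Saddles m_1 = 2g = 16

16


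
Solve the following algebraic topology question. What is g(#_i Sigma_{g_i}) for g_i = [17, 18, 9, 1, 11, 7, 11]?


Genus is additive under connected sum of orientable surfaces.
g = 17 + 18 + 9 + 1 + 11 + 7 + 11 = 74

74


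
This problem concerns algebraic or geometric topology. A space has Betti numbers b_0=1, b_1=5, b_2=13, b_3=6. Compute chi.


chi = sum_k (-1)^k b_k.
= (1) + (-5) + (13) + (-6)
= 3

3


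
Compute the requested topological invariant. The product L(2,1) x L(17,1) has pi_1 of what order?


pi_1(X x Y) = pi_1(X) x pi_1(Y).
pi_1(L(2,1)) = Z/2, pi_1(L(17,1)) = Z/17.
|Z/2 x Z/17| = 2 * 17 = 34

34


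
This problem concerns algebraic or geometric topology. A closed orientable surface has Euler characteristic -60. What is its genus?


chi = 2 - 2g for closed orientable surfaces.
-60 = 2 - 2g
2g = 2 - (-60) = 62
g = 31

31
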